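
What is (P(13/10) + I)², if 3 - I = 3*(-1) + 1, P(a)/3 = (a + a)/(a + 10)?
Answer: 413449/12769 ≈ 32.379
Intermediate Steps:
P(a) = 6*a/(10 + a) (P(a) = 3*((a + a)/(a + 10)) = 3*((2*a)/(10 + a)) = 3*(2*a/(10 + a)) = 6*a/(10 + a))
I = 5 (I = 3 - (3*(-1) + 1) = 3 - (-3 + 1) = 3 - 1*(-2) = 3 + 2 = 5)
(P(13/10) + I)² = (6*(13/10)/(10 + 13/10) + 5)² = (6*(13/10)/(113/10) + 5)² = (6*(13/10)*(10/113) + 5)² = (78/113 + 5)² = (643/113)² = 413449/12769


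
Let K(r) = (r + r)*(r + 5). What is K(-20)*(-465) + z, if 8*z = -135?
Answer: -2232135/8 ≈ -2.7902e+5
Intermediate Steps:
z = -135/8 (z = (⅛)*(-135) = -135/8 ≈ -16.875)
K(r) = 2*r*(5 + r) (K(r) = (2*r)*(5 + r) = 2*r*(5 + r))
K(-20)*(-465) + z = (2*(-20)*(5 - 20))*(-465) - 135/8 = (2*(-20)*(-15))*(-465) - 135/8 = 600*(-465) - 135/8 = -279000 - 135/8 = -2232135/8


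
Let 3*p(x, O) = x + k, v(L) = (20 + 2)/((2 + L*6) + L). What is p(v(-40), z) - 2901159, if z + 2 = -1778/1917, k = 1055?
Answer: -403212223/139 ≈ -2.9008e+6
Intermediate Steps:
z = -5612/1917 (z = -2 - 1778/1917 = -5612/1917 ≈ -2.9275)
v(L) = 22/(2 + 7*L) (v(L) = 22/((2 + 6*L) + L) = 22/(2 + 7*L))
p(x, O) = 1055/3 + x/3 (p(x, O) = (x + 1055)/3 = (1055 + x)/3 = 1055/3 + x/3)
p(v(-40), z) - 2901159 = (1055/3 + (22/(2 + 7*(-40)))/3) - 2901159 = (1055/3 + (22/(2 - 280))/3) - 2901159 = (1055/3 + (22/(-278))/3) - 2901159 = (1055/3 + (22*(-1/278))/3) - 2901159 = (1055/3 + (1/3)*(-11/139)) - 2901159 = (1055/3 - 11/417) - 2901159 = 48878/139 - 2901159 = -403212223/139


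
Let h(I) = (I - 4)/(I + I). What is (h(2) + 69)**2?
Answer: 18769/4 ≈ 4692.3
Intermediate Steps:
h(I) = (-4 + I)/(2*I) (h(I) = (-4 + I)/((2*I)) = (-4 + I)*(1/(2*I)) = (-4 + I)/(2*I))
(h(2) + 69)**2 = ((1/2)*(-4 + 2)/2 + 69)**2 = ((1/2)*(1/2)*(-2) + 69)**2 = (-1/2 + 69)**2 = (137/2)**2 = 18769/4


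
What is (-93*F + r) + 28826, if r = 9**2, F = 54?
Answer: 23885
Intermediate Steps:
r = 81
(-93*F + r) + 28826 = (-93*54 + 81) + 28826 = (-5022 + 81) + 28826 = -4941 + 28826 = 23885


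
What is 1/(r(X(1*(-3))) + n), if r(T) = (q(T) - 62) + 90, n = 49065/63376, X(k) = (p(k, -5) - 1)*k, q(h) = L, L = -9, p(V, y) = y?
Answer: 63376/1253209 ≈ 0.050571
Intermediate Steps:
q(h) = -9
X(k) = -6*k (X(k) = (-5 - 1)*k = -6*k)
n = 49065/63376 (n = 49065*(1/63376) = 49065/63376 ≈ 0.77419)
r(T) = 19 (r(T) = (-9 - 62) + 90 = -71 + 90 = 19)
1/(r(X(1*(-3))) + n) = 1/(19 + 49065/63376) = 1/(1253209/63376) = 63376/1253209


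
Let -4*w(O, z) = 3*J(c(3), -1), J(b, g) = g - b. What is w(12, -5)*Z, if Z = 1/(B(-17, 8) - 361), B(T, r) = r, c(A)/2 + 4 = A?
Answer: 3/1412 ≈ 0.0021246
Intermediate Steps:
c(A) = -8 + 2*A
w(O, z) = -¾ (w(O, z) = -3*(-1 - (-8 + 2*3))/4 = -3*(-1 - (-8 + 6))/4 = -3*(-1 - 1*(-2))/4 = -3*(-1 + 2)/4 = -3/4 = -¼*3 = -¾)
Z = -1/353 (Z = 1/(8 - 361) = 1/(-353) = -1/353 ≈ -0.0028329)
w(12, -5)*Z = -¾*(-1/353) = 3/1412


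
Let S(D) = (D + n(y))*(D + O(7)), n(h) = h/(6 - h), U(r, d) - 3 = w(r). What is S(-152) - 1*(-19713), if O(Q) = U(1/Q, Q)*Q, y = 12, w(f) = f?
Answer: 39733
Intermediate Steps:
U(r, d) = 3 + r
O(Q) = Q*(3 + 1/Q) (O(Q) = (3 + 1/Q)*Q = Q*(3 + 1/Q))
S(D) = (-2 + D)*(22 + D) (S(D) = (D - 1*12/(-6 + 12))*(D + (1 + 3*7)) = (D - 1*12/6)*(D + (1 + 21)) = (D - 1*12*⅙)*(D + 22) = (D - 2)*(22 + D) = (-2 + D)*(22 + D))
S(-152) - 1*(-19713) = (-44 + (-152)² + 20*(-152)) - 1*(-19713) = (-44 + 23104 - 3040) + 19713 = 20020 + 19713 = 39733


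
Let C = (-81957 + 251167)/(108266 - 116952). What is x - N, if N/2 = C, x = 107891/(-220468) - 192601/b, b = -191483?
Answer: 7238038757911085/183343540973092 ≈ 39.478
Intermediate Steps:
x = 21803064915/42215874044 (x = 107891/(-220468) - 192601/(-191483) = 107891*(-1/220468) - 192601*(-1/191483) = -107891/220468 + 192601/191483 = 21803064915/42215874044 ≈ 0.51647)
C = -84605/4343 (C = 169210/(-8686) = 169210*(-1/8686) = -84605/4343 ≈ -19.481)
N = -169210/4343 (N = 2*(-84605/4343) = -169210/4343 ≈ -38.962)
x - N = 21803064915/42215874044 - 1*(-169210/4343) = 21803064915/42215874044 + 169210/4343 = 7238038757911085/183343540973092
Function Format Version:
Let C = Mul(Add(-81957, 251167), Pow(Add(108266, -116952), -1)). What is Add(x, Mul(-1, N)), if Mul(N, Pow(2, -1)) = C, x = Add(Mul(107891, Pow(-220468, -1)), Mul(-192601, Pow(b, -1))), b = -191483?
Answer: Rational(7238038757911085, 183343540973092) ≈ 39.478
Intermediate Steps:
x = Rational(21803064915, 42215874044) (x = Add(Mul(107891, Pow(-220468, -1)), Mul(-192601, Pow(-191483, -1))) = Add(Mul(107891, Rational(-1, 220468)), Mul(-192601, Rational(-1, 191483))) = Add(Rational(-107891, 220468), Rational(192601, 191483)) = Rational(21803064915, 42215874044) ≈ 0.51647)
C = Rational(-84605, 4343) (C = Mul(169210, Pow(-8686, -1)) = Mul(169210, Rational(-1, 8686)) = Rational(-84605, 4343) ≈ -19.481)
N = Rational(-169210, 4343) (N = Mul(2, Rational(-84605, 4343)) = Rational(-169210, 4343) ≈ -38.962)
Add(x, Mul(-1, N)) = Add(Rational(21803064915, 42215874044), Mul(-1, Rational(-169210, 4343))) = Add(Rational(21803064915, 42215874044), Rational(169210, 4343)) = Rational(7238038757911085, 183343540973092)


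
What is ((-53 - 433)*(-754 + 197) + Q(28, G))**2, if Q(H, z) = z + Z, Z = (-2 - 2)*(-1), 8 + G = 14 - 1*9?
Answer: 73280114209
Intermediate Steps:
G = -3 (G = -8 + (14 - 1*9) = -8 + (14 - 9) = -8 + 5 = -3)
Z = 4 (Z = -4*(-1) = 4)
Q(H, z) = 4 + z (Q(H, z) = z + 4 = 4 + z)
((-53 - 433)*(-754 + 197) + Q(28, G))**2 = ((-53 - 433)*(-754 + 197) + (4 - 3))**2 = (-486*(-557) + 1)**2 = (270702 + 1)**2 = 270703**2 = 73280114209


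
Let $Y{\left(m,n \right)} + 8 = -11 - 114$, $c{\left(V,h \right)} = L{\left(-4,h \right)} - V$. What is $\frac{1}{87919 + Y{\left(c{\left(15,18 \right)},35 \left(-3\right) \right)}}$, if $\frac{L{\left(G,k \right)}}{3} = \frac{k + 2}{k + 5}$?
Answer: $\frac{1}{87786} \approx 1.1391 \cdot 10^{-5}$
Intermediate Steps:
$L{\left(G,k \right)} = \frac{3 \left(2 + k\right)}{5 + k}$ ($L{\left(G,k \right)} = 3 \frac{k + 2}{k + 5} = 3 \frac{2 + k}{5 + k} = \frac{3 \left(2 + k\right)}{5 + k}$)
$c{\left(V,h \right)} = - V + \frac{3 \left(2 + h\right)}{5 + h}$ ($c{\left(V,h \right)} = \frac{3 \left(2 + h\right)}{5 + h} - V = - V + \frac{3 \left(2 + h\right)}{5 + h}$)
$Y{\left(m,n \right)} = -133$ ($Y{\left(m,n \right)} = -8 - 125 = -133$)
$\frac{1}{87919 + Y{\left(c{\left(15,18 \right)},35 \left(-3\right) \right)}} = \frac{1}{87919 - 133} = \frac{1}{87786}$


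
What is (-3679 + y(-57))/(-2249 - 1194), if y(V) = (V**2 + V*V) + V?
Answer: -2762/3443 ≈ -0.80221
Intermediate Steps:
y(V) = V + 2*V**2 (y(V) = (V**2 + V**2) + V = 2*V**2 + V = V + 2*V**2)
(-3679 + y(-57))/(-2249 - 1194) = (-3679 - 57*(1 + 2*(-57)))/(-2249 - 1194) = (-3679 - 57*(1 - 114))/(-3443) = (-3679 - 57*(-113))*(-1/3443) = (-3679 + 6441)*(-1/3443) = 2762*(-1/3443) = -2762/3443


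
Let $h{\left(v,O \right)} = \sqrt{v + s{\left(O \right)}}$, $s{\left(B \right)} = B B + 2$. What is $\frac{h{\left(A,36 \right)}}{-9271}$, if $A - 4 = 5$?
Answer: $- \frac{\sqrt{1307}}{9271} \approx -0.0038995$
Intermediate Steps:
$A = 9$ ($A = 4 + 5 = 9$)
$s{\left(B \right)} = 2 + B^{2}$ ($s{\left(B \right)} = B^{2} + 2 = 2 + B^{2}$)
$h{\left(v,O \right)} = \sqrt{2 + v + O^{2}}$ ($h{\left(v,O \right)} = \sqrt{v + \left(2 + O^{2}\right)} = \sqrt{2 + v + O^{2}}$)
$\frac{h{\left(A,36 \right)}}{-9271} = \frac{\sqrt{2 + 9 + 36^{2}}}{-9271} = \sqrt{2 + 9 + 1296} \left(- \frac{1}{9271}\right) = \sqrt{1307} \left(- \frac{1}{9271}\right) = - \frac{\sqrt{1307}}{9271}$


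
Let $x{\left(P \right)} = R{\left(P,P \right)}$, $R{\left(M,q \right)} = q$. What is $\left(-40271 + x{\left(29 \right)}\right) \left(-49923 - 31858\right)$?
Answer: $3291031002$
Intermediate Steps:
$x{\left(P \right)} = P$
$\left(-40271 + x{\left(29 \right)}\right) \left(-49923 - 31858\right) = \left(-40271 + 29\right) \left(-49923 - 31858\right) = \left(-40242\right) \left(-81781\right) = 3291031002$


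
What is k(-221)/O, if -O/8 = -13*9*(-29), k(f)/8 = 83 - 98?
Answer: 5/1131 ≈ 0.0044209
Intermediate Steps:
k(f) = -120 (k(f) = 8*(83 - 98) = 8*(-15) = -120)
O = -27144 (O = -8*(-13*9)*(-29) = -(-936)*(-29) = -8*3393 = -27144)
k(-221)/O = -120/(-27144) = -120*(-1/27144) = 5/1131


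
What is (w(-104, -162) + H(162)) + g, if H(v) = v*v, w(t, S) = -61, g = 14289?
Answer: 40472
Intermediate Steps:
H(v) = v²
(w(-104, -162) + H(162)) + g = (-61 + 162²) + 14289 = (-61 + 26244) + 14289 = 26183 + 14289 = 40472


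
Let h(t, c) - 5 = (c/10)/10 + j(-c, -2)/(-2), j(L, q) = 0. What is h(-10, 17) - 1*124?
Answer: -11883/100 ≈ -118.83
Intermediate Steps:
h(t, c) = 5 + c/100 (h(t, c) = 5 + ((c/10)/10 + 0/(-2)) = 5 + ((c*(⅒))*(⅒) + 0*(-½)) = 5 + ((c/10)*(⅒) + 0) = 5 + (c/100 + 0) = 5 + c/100)
h(-10, 17) - 1*124 = (5 + (1/100)*17) - 1*124 = (5 + 17/100) - 124 = 517/100 - 124 = -11883/100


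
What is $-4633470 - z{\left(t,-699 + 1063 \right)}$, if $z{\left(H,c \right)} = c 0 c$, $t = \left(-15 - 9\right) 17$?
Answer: $-4633470$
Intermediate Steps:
$t = -408$ ($t = \left(-24\right) 17 = -408$)
$z{\left(H,c \right)} = 0$ ($z{\left(H,c \right)} = 0 c = 0$)
$-4633470 - z{\left(t,-699 + 1063 \right)} = -4633470 - 0 = -4633470 + 0 = -4633470$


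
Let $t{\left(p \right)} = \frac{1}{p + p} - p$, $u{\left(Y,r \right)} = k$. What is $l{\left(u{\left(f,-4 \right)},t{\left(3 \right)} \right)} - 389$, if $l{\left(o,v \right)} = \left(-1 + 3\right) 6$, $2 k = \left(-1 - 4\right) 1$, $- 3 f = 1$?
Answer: $-377$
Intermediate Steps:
$f = - \frac{1}{3}$ ($f = \left(- \frac{1}{3}\right) 1 = - \frac{1}{3} \approx -0.33333$)
$k = - \frac{5}{2}$ ($k = \frac{\left(-1 - 4\right) 1}{2} = \frac{\left(-5\right) 1}{2} = \frac{1}{2} \left(-5\right) = - \frac{5}{2} \approx -2.5$)
$u{\left(Y,r \right)} = - \frac{5}{2}$
$t{\left(p \right)} = \frac{1}{2 p} - p$
$l{\left(o,v \right)} = 12$ ($l{\left(o,v \right)} = 2 \cdot 6 = 12$)
$l{\left(u{\left(f,-4 \right)},t{\left(3 \right)} \right)} - 389 = 12 - 389 = -377$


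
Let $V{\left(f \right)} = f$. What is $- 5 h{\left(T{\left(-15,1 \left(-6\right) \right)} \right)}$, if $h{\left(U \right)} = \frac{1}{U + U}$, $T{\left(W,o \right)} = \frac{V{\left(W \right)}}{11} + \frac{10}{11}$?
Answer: $\frac{11}{2} \approx 5.5$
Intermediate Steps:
$T{\left(W,o \right)} = \frac{10}{11} + \frac{W}{11}$ ($T{\left(W,o \right)} = \frac{W}{11} + \frac{10}{11} = \frac{10}{11} + \frac{W}{11}$)
$h{\left(U \right)} = \frac{1}{2 U}$
$- 5 h{\left(T{\left(-15,1 \left(-6\right) \right)} \right)} = - 5 \frac{1}{2 \left(\frac{10}{11} + \frac{1}{11} \left(-15\right)\right)} = - 5 \frac{1}{2 \left(\frac{10}{11} - \frac{15}{11}\right)} = - 5 \frac{1}{2 \left(- \frac{5}{11}\right)} = - 5 \cdot \frac{1}{2} \left(- \frac{11}{5}\right) = \left(-5\right) \left(- \frac{11}{10}\right) = \frac{11}{2}$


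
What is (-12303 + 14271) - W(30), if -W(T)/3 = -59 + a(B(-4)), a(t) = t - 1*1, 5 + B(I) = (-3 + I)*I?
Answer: 1857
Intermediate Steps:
B(I) = -5 + I*(-3 + I) (B(I) = -5 + (-3 + I)*I = -5 + I*(-3 + I))
a(t) = -1 + t (a(t) = t - 1 = -1 + t)
W(T) = 111 (W(T) = -3*(-59 + (-1 + (-5 + (-4)² - 3*(-4)))) = -3*(-59 + (-1 + (-5 + 16 + 12))) = -3*(-59 + (-1 + 23)) = -3*(-59 + 22) = -3*(-37) = 111)
(-12303 + 14271) - W(30) = (-12303 + 14271) - 1*111 = 1968 - 111 = 1857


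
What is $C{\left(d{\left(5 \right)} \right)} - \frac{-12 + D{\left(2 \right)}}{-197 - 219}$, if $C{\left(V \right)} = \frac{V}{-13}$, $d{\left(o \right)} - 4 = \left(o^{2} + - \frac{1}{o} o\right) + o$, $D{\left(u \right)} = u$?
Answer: $- \frac{41}{16} \approx -2.5625$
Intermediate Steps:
$d{\left(o \right)} = 3 + o + o^{2}$ ($d{\left(o \right)} = 4 + \left(\left(o^{2} + - \frac{1}{o} o\right) + o\right) = 4 + \left(\left(o^{2} - 1\right) + o\right) = 4 + \left(\left(-1 + o^{2}\right) + o\right) = 4 + \left(-1 + o + o^{2}\right) = 3 + o + o^{2}$)
$C{\left(V \right)} = - \frac{V}{13}$ ($C{\left(V \right)} = V \left(- \frac{1}{13}\right) = - \frac{V}{13}$)
$C{\left(d{\left(5 \right)} \right)} - \frac{-12 + D{\left(2 \right)}}{-197 - 219} = - \frac{3 + 5 + 5^{2}}{13} - \frac{-12 + 2}{-197 - 219} = - \frac{3 + 5 + 25}{13} - - \frac{10}{-416} = \left(- \frac{1}{13}\right) 33 - \left(-10\right) \left(- \frac{1}{416}\right) = - \frac{33}{13} - \frac{5}{208} = - \frac{41}{16}$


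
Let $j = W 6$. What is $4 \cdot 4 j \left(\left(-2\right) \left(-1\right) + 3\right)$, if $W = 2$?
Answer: $960$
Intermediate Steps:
$j = 12$ ($j = 2 \cdot 6 = 12$)
$4 \cdot 4 j \left(\left(-2\right) \left(-1\right) + 3\right) = 4 \cdot 4 \cdot 12 \left(\left(-2\right) \left(-1\right) + 3\right) = 16 \cdot 12 \left(2 + 3\right) = 192 \cdot 5 = 960$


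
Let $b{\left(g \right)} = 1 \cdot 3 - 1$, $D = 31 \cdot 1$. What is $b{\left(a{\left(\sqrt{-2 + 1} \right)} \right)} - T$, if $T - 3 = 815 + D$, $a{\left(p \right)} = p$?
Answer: $-847$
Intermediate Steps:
$D = 31$
$b{\left(g \right)} = 2$ ($b{\left(g \right)} = 3 - 1 = 2$)
$T = 849$ ($T = 3 + \left(815 + 31\right) = 3 + 846 = 849$)
$b{\left(a{\left(\sqrt{-2 + 1} \right)} \right)} - T = 2 - 849 = -847$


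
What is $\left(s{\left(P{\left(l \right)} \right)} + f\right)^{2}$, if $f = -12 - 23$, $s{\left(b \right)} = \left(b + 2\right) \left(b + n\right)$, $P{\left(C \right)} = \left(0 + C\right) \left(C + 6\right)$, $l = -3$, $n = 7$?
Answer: $441$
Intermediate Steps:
$P{\left(C \right)} = C \left(6 + C\right)$
$s{\left(b \right)} = \left(2 + b\right) \left(7 + b\right)$ ($s{\left(b \right)} = \left(b + 2\right) \left(b + 7\right) = \left(2 + b\right) \left(7 + b\right)$)
$f = -35$ ($f = -12 - 23 = -35$)
$\left(s{\left(P{\left(l \right)} \right)} + f\right)^{2} = \left(\left(14 + \left(- 3 \left(6 - 3\right)\right)^{2} + 9 \left(- 3 \left(6 - 3\right)\right)\right) - 35\right)^{2} = \left(\left(14 + \left(\left(-3\right) 3\right)^{2} + 9 \left(\left(-3\right) 3\right)\right) - 35\right)^{2} = \left(\left(14 + \left(-9\right)^{2} + 9 \left(-9\right)\right) - 35\right)^{2} = \left(\left(14 + 81 - 81\right) - 35\right)^{2} = \left(14 - 35\right)^{2} = \left(-21\right)^{2} = 441$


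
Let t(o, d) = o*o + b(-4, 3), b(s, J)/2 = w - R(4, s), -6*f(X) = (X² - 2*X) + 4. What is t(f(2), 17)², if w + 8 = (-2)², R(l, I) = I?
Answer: 16/81 ≈ 0.19753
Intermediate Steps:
w = -4 (w = -8 + (-2)² = -8 + 4 = -4)
f(X) = -⅔ - X²/6 + X/3 (f(X) = -((X² - 2*X) + 4)/6 = -(4 + X² - 2*X)/6 = -⅔ - X²/6 + X/3)
b(s, J) = -8 - 2*s (b(s, J) = 2*(-4 - s) = -8 - 2*s)
t(o, d) = o² (t(o, d) = o*o + (-8 - 2*(-4)) = o² + (-8 + 8) = o² + 0 = o²)
t(f(2), 17)² = ((-⅔ - ⅙*2² + (⅓)*2)²)² = ((-⅔ - ⅙*4 + ⅔)²)² = ((-⅔ - ⅔ + ⅔)²)² = ((-⅔)²)² = (4/9)² = 16/81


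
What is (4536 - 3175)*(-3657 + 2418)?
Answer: -1686279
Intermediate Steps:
(4536 - 3175)*(-3657 + 2418) = 1361*(-1239) = -1686279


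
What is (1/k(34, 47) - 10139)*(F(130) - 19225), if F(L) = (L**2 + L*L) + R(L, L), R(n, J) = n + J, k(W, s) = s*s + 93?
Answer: -346248558795/2302 ≈ -1.5041e+8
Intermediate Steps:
k(W, s) = 93 + s**2 (k(W, s) = s**2 + 93 = 93 + s**2)
R(n, J) = J + n
F(L) = 2*L + 2*L**2 (F(L) = (L**2 + L*L) + (L + L) = (L**2 + L**2) + 2*L = 2*L**2 + 2*L = 2*L + 2*L**2)
(1/k(34, 47) - 10139)*(F(130) - 19225) = (1/(93 + 47**2) - 10139)*(2*130*(1 + 130) - 19225) = (1/(93 + 2209) - 10139)*(2*130*131 - 19225) = (1/2302 - 10139)*(34060 - 19225) = (1/2302 - 10139)*14835 = -23339977/2302*14835 = -346248558795/2302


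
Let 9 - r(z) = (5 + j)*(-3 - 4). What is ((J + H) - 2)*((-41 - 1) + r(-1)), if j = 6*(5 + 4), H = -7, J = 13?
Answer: 1520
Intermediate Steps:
j = 54 (j = 6*9 = 54)
r(z) = 422 (r(z) = 9 - (5 + 54)*(-3 - 4) = 9 - 59*(-7) = 9 - 1*(-413) = 9 + 413 = 422)
((J + H) - 2)*((-41 - 1) + r(-1)) = ((13 - 7) - 2)*((-41 - 1) + 422) = (6 - 2)*(-42 + 422) = 4*380 = 1520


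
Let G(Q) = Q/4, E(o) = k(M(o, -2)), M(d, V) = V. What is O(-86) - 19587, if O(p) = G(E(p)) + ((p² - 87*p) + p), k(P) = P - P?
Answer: -4795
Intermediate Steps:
k(P) = 0
E(o) = 0
G(Q) = Q/4 (G(Q) = Q*(¼) = Q/4)
O(p) = p² - 86*p (O(p) = (¼)*0 + ((p² - 87*p) + p) = 0 + (p² - 86*p) = p² - 86*p)
O(-86) - 19587 = -86*(-86 - 86) - 19587 = -86*(-172) - 19587 = 14792 - 19587 = -4795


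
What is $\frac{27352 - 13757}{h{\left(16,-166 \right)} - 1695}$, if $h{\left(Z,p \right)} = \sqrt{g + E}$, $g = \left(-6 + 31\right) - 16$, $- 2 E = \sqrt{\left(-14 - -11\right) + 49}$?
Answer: $- \frac{13595}{1695 - \sqrt{9 - \frac{\sqrt{46}}{2}}} \approx -8.0319$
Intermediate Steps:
$E = - \frac{\sqrt{46}}{2}$ ($E = - \frac{\sqrt{\left(-14 - -11\right) + 49}}{2} = - \frac{\sqrt{\left(-14 + 11\right) + 49}}{2} = - \frac{\sqrt{-3 + 49}}{2} = - \frac{\sqrt{46}}{2} \approx -3.3912$)
$g = 9$ ($g = 25 - 16 = 9$)
$h{\left(Z,p \right)} = \sqrt{9 - \frac{\sqrt{46}}{2}}$
$\frac{27352 - 13757}{h{\left(16,-166 \right)} - 1695} = \frac{27352 - 13757}{\frac{\sqrt{36 - 2 \sqrt{46}}}{2} - 1695} = \frac{13595}{-1695 + \frac{\sqrt{36 - 2 \sqrt{46}}}{2}}$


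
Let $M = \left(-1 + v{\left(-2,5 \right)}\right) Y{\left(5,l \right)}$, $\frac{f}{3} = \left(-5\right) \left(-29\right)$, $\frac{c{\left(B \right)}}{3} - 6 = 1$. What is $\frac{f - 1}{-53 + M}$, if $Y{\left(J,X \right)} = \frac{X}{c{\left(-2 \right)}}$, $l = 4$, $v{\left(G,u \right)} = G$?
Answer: $- \frac{3038}{375} \approx -8.1013$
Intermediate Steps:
$c{\left(B \right)} = 21$ ($c{\left(B \right)} = 18 + 3 \cdot 1 = 18 + 3 = 21$)
$f = 435$ ($f = 3 \left(\left(-5\right) \left(-29\right)\right) = 3 \cdot 145 = 435$)
$Y{\left(J,X \right)} = \frac{X}{21}$
$M = - \frac{4}{7}$ ($M = \left(-1 - 2\right) \frac{1}{21} \cdot 4 = \left(-3\right) \frac{4}{21} = - \frac{4}{7} \approx -0.57143$)
$\frac{f - 1}{-53 + M} = \frac{435 - 1}{-53 - \frac{4}{7}} = \frac{434}{- \frac{375}{7}} = 434 \left(- \frac{7}{375}\right) = - \frac{3038}{375}$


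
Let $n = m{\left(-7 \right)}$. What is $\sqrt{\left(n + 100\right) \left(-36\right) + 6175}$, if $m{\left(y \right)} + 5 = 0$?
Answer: $\sqrt{2755} \approx 52.488$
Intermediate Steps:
$m{\left(y \right)} = -5$ ($m{\left(y \right)} = -5 + 0 = -5$)
$n = -5$
$\sqrt{\left(n + 100\right) \left(-36\right) + 6175} = \sqrt{\left(-5 + 100\right) \left(-36\right) + 6175} = \sqrt{95 \left(-36\right) + 6175} = \sqrt{-3420 + 6175} = \sqrt{2755}$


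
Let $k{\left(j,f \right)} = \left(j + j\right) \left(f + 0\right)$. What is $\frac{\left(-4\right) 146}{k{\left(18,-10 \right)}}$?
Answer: $\frac{73}{45} \approx 1.6222$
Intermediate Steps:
$k{\left(j,f \right)} = 2 f j$ ($k{\left(j,f \right)} = 2 j f = 2 f j$)
$\frac{\left(-4\right) 146}{k{\left(18,-10 \right)}} = \frac{\left(-4\right) 146}{2 \left(-10\right) 18} = - \frac{584}{-360} = \left(-584\right) \left(- \frac{1}{360}\right) = \frac{73}{45}$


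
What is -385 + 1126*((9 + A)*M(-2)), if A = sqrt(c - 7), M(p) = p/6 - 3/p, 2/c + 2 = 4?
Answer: 11438 + 3941*I*sqrt(6)/3 ≈ 11438.0 + 3217.8*I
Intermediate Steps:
c = 1 (c = 2/(-2 + 4) = 2/2 = 2*(1/2) = 1)
M(p) = -3/p + p/6 (M(p) = p*(1/6) - 3/p = p/6 - 3/p = -3/p + p/6)
A = I*sqrt(6) (A = sqrt(1 - 7) = sqrt(-6) = I*sqrt(6) ≈ 2.4495*I)
-385 + 1126*((9 + A)*M(-2)) = -385 + 1126*((9 + I*sqrt(6))*(-3/(-2) + (1/6)*(-2))) = -385 + 1126*((9 + I*sqrt(6))*(-3*(-1/2) - 1/3)) = -385 + 1126*((9 + I*sqrt(6))*(3/2 - 1/3)) = -385 + 1126*((9 + I*sqrt(6))*(7/6)) = -385 + 1126*(21/2 + 7*I*sqrt(6)/6) = -385 + (11823 + 3941*I*sqrt(6)/3) = 11438 + 3941*I*sqrt(6)/3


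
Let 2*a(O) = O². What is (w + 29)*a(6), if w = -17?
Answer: 216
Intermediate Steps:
a(O) = O²/2
(w + 29)*a(6) = (-17 + 29)*((½)*6²) = 12*((½)*36) = 12*18 = 216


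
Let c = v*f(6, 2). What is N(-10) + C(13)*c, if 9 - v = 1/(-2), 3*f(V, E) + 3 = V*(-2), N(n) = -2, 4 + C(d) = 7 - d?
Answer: 473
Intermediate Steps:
C(d) = 3 - d (C(d) = -4 + (7 - d) = 3 - d)
f(V, E) = -1 - 2*V/3 (f(V, E) = -1 + (V*(-2))/3 = -1 + (-2*V)/3 = -1 - 2*V/3)
v = 19/2 (v = 9 - 1/(-2) = 9 - 1*(-½) = 9 + ½ = 19/2 ≈ 9.5000)
c = -95/2 (c = 19*(-1 - ⅔*6)/2 = 19*(-1 - 4)/2 = (19/2)*(-5) = -95/2 ≈ -47.500)
N(-10) + C(13)*c = -2 + (3 - 1*13)*(-95/2) = -2 + (3 - 13)*(-95/2) = -2 - 10*(-95/2) = -2 + 475 = 473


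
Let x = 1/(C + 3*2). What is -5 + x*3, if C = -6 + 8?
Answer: -37/8 ≈ -4.6250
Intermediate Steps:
C = 2
x = ⅛ (x = 1/(2 + 3*2) = 1/(2 + 6) = 1/8 = ⅛ ≈ 0.12500)
-5 + x*3 = -5 + (⅛)*3 = -5 + 3/8 = -37/8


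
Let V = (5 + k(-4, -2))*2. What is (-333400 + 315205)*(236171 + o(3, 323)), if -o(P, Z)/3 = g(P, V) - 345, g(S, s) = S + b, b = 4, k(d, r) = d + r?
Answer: -4315581075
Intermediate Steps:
V = -2 (V = (5 + (-4 - 2))*2 = (5 - 6)*2 = -1*2 = -2)
g(S, s) = 4 + S (g(S, s) = S + 4 = 4 + S)
o(P, Z) = 1023 - 3*P (o(P, Z) = -3*((4 + P) - 345) = -3*(-341 + P) = 1023 - 3*P)
(-333400 + 315205)*(236171 + o(3, 323)) = (-333400 + 315205)*(236171 + (1023 - 3*3)) = -18195*(236171 + (1023 - 9)) = -18195*(236171 + 1014) = -18195*237185 = -4315581075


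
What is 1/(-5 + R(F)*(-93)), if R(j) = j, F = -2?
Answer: 1/181 ≈ 0.0055249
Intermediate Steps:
1/(-5 + R(F)*(-93)) = 1/(-5 - 2*(-93)) = 1/(-5 + 186) = 1/181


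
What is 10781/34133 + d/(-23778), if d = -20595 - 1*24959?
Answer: 905622650/405807237 ≈ 2.2317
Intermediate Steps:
d = -45554 (d = -20595 - 24959 = -45554)
10781/34133 + d/(-23778) = 10781/34133 - 45554/(-23778) = 10781*(1/34133) - 45554*(-1/23778) = 10781/34133 + 22777/11889 = 905622650/405807237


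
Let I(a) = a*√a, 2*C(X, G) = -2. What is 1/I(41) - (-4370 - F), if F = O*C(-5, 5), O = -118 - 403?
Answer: 4891 + √41/1681 ≈ 4891.0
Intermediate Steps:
C(X, G) = -1 (C(X, G) = (½)*(-2) = -1)
O = -521
I(a) = a^(3/2)
F = 521 (F = -521*(-1) = 521)
1/I(41) - (-4370 - F) = 1/(41^(3/2)) - (-4370 - 1*521) = 1/(41*√41) - (-4370 - 521) = √41/1681 - 1*(-4891) = √41/1681 + 4891 = 4891 + √41/1681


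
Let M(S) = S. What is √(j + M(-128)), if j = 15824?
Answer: 12*√109 ≈ 125.28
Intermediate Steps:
√(j + M(-128)) = √(15824 - 128) = √15696 = 12*√109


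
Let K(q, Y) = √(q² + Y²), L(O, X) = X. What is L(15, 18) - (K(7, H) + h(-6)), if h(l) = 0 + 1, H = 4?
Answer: 17 - √65 ≈ 8.9377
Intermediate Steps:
h(l) = 1
K(q, Y) = √(Y² + q²)
L(15, 18) - (K(7, H) + h(-6)) = 18 - (√(4² + 7²) + 1) = 18 - (√(16 + 49) + 1) = 18 - (√65 + 1) = 18 - (1 + √65) = 18 + (-1 - √65) = 17 - √65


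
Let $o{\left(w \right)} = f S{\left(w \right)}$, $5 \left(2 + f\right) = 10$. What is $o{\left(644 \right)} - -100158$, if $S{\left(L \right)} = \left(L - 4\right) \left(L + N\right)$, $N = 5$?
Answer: $100158$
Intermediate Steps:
$f = 0$ ($f = -2 + \frac{1}{5} \cdot 10 = -2 + 2 = 0$)
$S{\left(L \right)} = \left(-4 + L\right) \left(5 + L\right)$ ($S{\left(L \right)} = \left(L - 4\right) \left(L + 5\right) = \left(-4 + L\right) \left(5 + L\right)$)
$o{\left(w \right)} = 0$ ($o{\left(w \right)} = 0 \left(-20 + w + w^{2}\right) = 0$)
$o{\left(644 \right)} - -100158 = 0 - -100158 = 0 + 100158 = 100158$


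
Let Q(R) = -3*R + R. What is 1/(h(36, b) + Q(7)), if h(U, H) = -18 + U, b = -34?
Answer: 1/4 ≈ 0.25000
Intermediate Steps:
Q(R) = -2*R
1/(h(36, b) + Q(7)) = 1/((-18 + 36) - 2*7) = 1/(18 - 14) = 1/4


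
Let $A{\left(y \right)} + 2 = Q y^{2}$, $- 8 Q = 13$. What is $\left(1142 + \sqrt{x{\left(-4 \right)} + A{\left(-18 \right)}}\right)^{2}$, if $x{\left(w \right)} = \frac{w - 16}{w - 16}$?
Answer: $\frac{\left(2284 + i \sqrt{2110}\right)^{2}}{4} \approx 1.3036 \cdot 10^{6} + 52458.0 i$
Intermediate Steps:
$Q = - \frac{13}{8}$ ($Q = \left(- \frac{1}{8}\right) 13 = - \frac{13}{8} \approx -1.625$)
$x{\left(w \right)} = 1$ ($x{\left(w \right)} = \frac{-16 + w}{-16 + w} = 1$)
$A{\left(y \right)} = -2 - \frac{13 y^{2}}{8}$
$\left(1142 + \sqrt{x{\left(-4 \right)} + A{\left(-18 \right)}}\right)^{2} = \left(1142 + \sqrt{1 - \left(2 + \frac{13 \left(-18\right)^{2}}{8}\right)}\right)^{2} = \left(1142 + \sqrt{1 - \frac{1057}{2}}\right)^{2} = \left(1142 + \sqrt{- \frac{1055}{2}}\right)^{2} = \left(1142 + \frac{i \sqrt{2110}}{2}\right)^{2}$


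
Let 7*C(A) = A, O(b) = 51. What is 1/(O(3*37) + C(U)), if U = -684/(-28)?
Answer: 49/2670 ≈ 0.018352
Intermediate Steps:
U = 171/7 (U = -684*(-1/28) = 171/7 ≈ 24.429)
C(A) = A/7
1/(O(3*37) + C(U)) = 1/(51 + (1/7)*(171/7)) = 1/(51 + 171/49) = 1/(2670/49) = 49/2670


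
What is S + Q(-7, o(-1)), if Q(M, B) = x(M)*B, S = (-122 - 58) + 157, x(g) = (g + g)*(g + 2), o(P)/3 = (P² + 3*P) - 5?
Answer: -1493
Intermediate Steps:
o(P) = -15 + 3*P² + 9*P (o(P) = 3*((P² + 3*P) - 5) = 3*(-5 + P² + 3*P) = -15 + 3*P² + 9*P)
x(g) = 2*g*(2 + g) (x(g) = (2*g)*(2 + g) = 2*g*(2 + g))
S = -23 (S = -180 + 157 = -23)
Q(M, B) = 2*B*M*(2 + M) (Q(M, B) = (2*M*(2 + M))*B = 2*B*M*(2 + M))
S + Q(-7, o(-1)) = -23 + 2*(-15 + 3*(-1)² + 9*(-1))*(-7)*(2 - 7) = -23 + 2*(-15 + 3*1 - 9)*(-7)*(-5) = -23 + 2*(-15 + 3 - 9)*(-7)*(-5) = -23 + 2*(-21)*(-7)*(-5) = -23 - 1470 = -1493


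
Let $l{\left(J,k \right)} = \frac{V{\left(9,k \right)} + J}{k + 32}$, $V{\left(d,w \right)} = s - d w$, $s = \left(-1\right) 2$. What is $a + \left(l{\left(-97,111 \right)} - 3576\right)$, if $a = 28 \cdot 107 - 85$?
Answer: $- \frac{96193}{143} \approx -672.68$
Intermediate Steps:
$s = -2$
$V{\left(d,w \right)} = -2 - d w$
$l{\left(J,k \right)} = \frac{-2 + J - 9 k}{32 + k}$ ($l{\left(J,k \right)} = \frac{\left(-2 - 9 k\right) + J}{k + 32} = \frac{\left(-2 - 9 k\right) + J}{32 + k} = \frac{-2 + J - 9 k}{32 + k}$)
$a = 2911$ ($a = 2996 - 85 = 2911$)
$a + \left(l{\left(-97,111 \right)} - 3576\right) = 2911 - \left(3576 - \frac{-2 - 97 - 999}{32 + 111}\right) = 2911 - \left(3576 - \frac{-2 - 97 - 999}{143}\right) = 2911 + \left(\frac{1}{143} \left(-1098\right) - 3576\right) = 2911 - \frac{512466}{143} = - \frac{96193}{143}$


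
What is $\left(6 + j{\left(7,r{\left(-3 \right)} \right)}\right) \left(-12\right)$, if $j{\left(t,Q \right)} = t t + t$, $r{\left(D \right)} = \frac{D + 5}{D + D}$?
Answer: $-744$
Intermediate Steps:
$r{\left(D \right)} = \frac{5 + D}{2 D}$
$j{\left(t,Q \right)} = t + t^{2}$ ($j{\left(t,Q \right)} = t^{2} + t = t + t^{2}$)
$\left(6 + j{\left(7,r{\left(-3 \right)} \right)}\right) \left(-12\right) = \left(6 + 7 \left(1 + 7\right)\right) \left(-12\right) = \left(6 + 7 \cdot 8\right) \left(-12\right) = \left(6 + 56\right) \left(-12\right) = 62 \left(-12\right) = -744$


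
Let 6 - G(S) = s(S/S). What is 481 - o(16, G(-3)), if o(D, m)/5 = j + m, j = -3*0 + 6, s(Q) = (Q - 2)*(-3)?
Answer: 436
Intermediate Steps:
s(Q) = 6 - 3*Q (s(Q) = (-2 + Q)*(-3) = 6 - 3*Q)
G(S) = 3 (G(S) = 6 - (6 - 3*S/S) = 6 - (6 - 3*1) = 6 - (6 - 3) = 6 - 1*3 = 6 - 3 = 3)
j = 6 (j = 0 + 6 = 6)
o(D, m) = 30 + 5*m (o(D, m) = 5*(6 + m) = 30 + 5*m)
481 - o(16, G(-3)) = 481 - (30 + 5*3) = 481 - (30 + 15) = 481 - 1*45 = 481 - 45 = 436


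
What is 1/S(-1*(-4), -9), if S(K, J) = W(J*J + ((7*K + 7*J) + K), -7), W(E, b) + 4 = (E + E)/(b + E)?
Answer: -43/72 ≈ -0.59722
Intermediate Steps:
W(E, b) = -4 + 2*E/(E + b) (W(E, b) = -4 + (E + E)/(b + E) = -4 + (2*E)/(E + b) = -4 + 2*E/(E + b))
S(K, J) = 2*(14 - J**2 - 8*K - 7*J)/(-7 + J**2 + 7*J + 8*K) (S(K, J) = 2*(-(J*J + ((7*K + 7*J) + K)) - 2*(-7))/((J*J + ((7*K + 7*J) + K)) - 7) = 2*(-(J**2 + ((7*J + 7*K) + K)) + 14)/((J**2 + ((7*J + 7*K) + K)) - 7) = 2*(-(J**2 + (7*J + 8*K)) + 14)/((J**2 + (7*J + 8*K)) - 7) = 2*(-(J**2 + 7*J + 8*K) + 14)/((J**2 + 7*J + 8*K) - 7) = 2*((-J**2 - 8*K - 7*J) + 14)/(-7 + J**2 + 7*J + 8*K) = 2*(14 - J**2 - 8*K - 7*J)/(-7 + J**2 + 7*J + 8*K))
1/S(-1*(-4), -9) = 1/(2*(14 - 1*(-9)**2 - (-8)*(-4) - 7*(-9))/(-7 + (-9)**2 + 7*(-9) + 8*(-1*(-4)))) = 1/(2*(14 - 1*81 - 8*4 + 63)/(-7 + 81 - 63 + 8*4)) = 1/(2*(14 - 81 - 32 + 63)/(-7 + 81 - 63 + 32)) = 1/(2*(-36)/43) = 1/(2*(1/43)*(-36)) = 1/(-72/43) = -43/72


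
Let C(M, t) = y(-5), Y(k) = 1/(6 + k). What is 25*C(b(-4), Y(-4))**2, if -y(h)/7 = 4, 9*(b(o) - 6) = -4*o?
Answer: 19600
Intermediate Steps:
b(o) = 6 - 4*o/9 (b(o) = 6 + (-4*o)/9 = 6 - 4*o/9)
y(h) = -28 (y(h) = -7*4 = -28)
C(M, t) = -28
25*C(b(-4), Y(-4))**2 = 25*(-28)**2 = 25*784 = 19600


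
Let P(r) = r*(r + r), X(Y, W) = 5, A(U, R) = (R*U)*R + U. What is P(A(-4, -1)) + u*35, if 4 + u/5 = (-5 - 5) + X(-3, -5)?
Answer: -1447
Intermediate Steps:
A(U, R) = U + U*R**2 (A(U, R) = U*R**2 + U = U + U*R**2)
P(r) = 2*r**2 (P(r) = r*(2*r) = 2*r**2)
u = -45 (u = -20 + 5*((-5 - 5) + 5) = -20 + 5*(-10 + 5) = -20 + 5*(-5) = -20 - 25 = -45)
P(A(-4, -1)) + u*35 = 2*(-4*(1 + (-1)**2))**2 - 45*35 = 2*(-4*(1 + 1))**2 - 1575 = 2*(-4*2)**2 - 1575 = 2*(-8)**2 - 1575 = 2*64 - 1575 = 128 - 1575 = -1447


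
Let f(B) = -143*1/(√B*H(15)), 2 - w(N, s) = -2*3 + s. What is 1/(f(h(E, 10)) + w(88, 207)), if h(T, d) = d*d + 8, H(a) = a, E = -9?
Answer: -4835700/962283851 + 12870*√3/962283851 ≈ -0.0050021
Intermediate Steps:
w(N, s) = 8 - s (w(N, s) = 2 - (-2*3 + s) = 2 - (-6 + s) = 2 + (6 - s) = 8 - s)
h(T, d) = 8 + d² (h(T, d) = d² + 8 = 8 + d²)
f(B) = -143/(15*√B) (f(B) = -143*1/(15*√B) = -143/(15*√B))
1/(f(h(E, 10)) + w(88, 207)) = 1/(-143/(15*√(8 + 10²)) + (8 - 1*207)) = 1/(-143/(15*√(8 + 100)) + (8 - 207)) = 1/(-143*√3/270 - 199) = 1/(-199 - 143*√3/270)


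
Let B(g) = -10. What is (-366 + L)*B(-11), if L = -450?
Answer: 8160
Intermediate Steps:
(-366 + L)*B(-11) = (-366 - 450)*(-10) = -816*(-10) = 8160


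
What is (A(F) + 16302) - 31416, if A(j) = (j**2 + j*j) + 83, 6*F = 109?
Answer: -258677/18 ≈ -14371.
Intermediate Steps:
F = 109/6 (F = (1/6)*109 = 109/6 ≈ 18.167)
A(j) = 83 + 2*j**2 (A(j) = (j**2 + j**2) + 83 = 2*j**2 + 83 = 83 + 2*j**2)
(A(F) + 16302) - 31416 = ((83 + 2*(109/6)**2) + 16302) - 31416 = ((83 + 2*(11881/36)) + 16302) - 31416 = ((83 + 11881/18) + 16302) - 31416 = (13375/18 + 16302) - 31416 = 306811/18 - 31416 = -258677/18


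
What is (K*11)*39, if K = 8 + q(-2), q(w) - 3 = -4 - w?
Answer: 3861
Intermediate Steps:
q(w) = -1 - w (q(w) = 3 + (-4 - w) = -1 - w)
K = 9 (K = 8 + (-1 - 1*(-2)) = 8 + (-1 + 2) = 8 + 1 = 9)
(K*11)*39 = (9*11)*39 = 99*39 = 3861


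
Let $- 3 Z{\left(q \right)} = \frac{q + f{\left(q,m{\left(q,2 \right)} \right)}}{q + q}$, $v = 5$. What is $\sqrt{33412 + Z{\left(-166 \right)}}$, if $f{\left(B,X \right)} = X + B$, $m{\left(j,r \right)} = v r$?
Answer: $\frac{\sqrt{8286229470}}{498} \approx 182.79$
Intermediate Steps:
$m{\left(j,r \right)} = 5 r$
$f{\left(B,X \right)} = B + X$
$Z{\left(q \right)} = - \frac{10 + 2 q}{6 q}$ ($Z{\left(q \right)} = - \frac{\left(q + \left(q + 5 \cdot 2\right)\right) \frac{1}{q + q}}{3} = - \frac{\left(q + \left(q + 10\right)\right) \frac{1}{2 q}}{3} = - \frac{\left(q + \left(10 + q\right)\right) \frac{1}{2 q}}{3} = - \frac{\left(10 + 2 q\right) \frac{1}{2 q}}{3} = - \frac{\frac{1}{2} \frac{1}{q} \left(10 + 2 q\right)}{3} = - \frac{10 + 2 q}{6 q}$)
$\sqrt{33412 + Z{\left(-166 \right)}} = \sqrt{33412 + \frac{-5 - -166}{3 \left(-166\right)}} = \sqrt{33412 + \frac{1}{3} \left(- \frac{1}{166}\right) \left(-5 + 166\right)} = \sqrt{33412 + \frac{1}{3} \left(- \frac{1}{166}\right) 161} = \sqrt{33412 - \frac{161}{498}} = \sqrt{\frac{16639015}{498}} = \frac{\sqrt{8286229470}}{498}$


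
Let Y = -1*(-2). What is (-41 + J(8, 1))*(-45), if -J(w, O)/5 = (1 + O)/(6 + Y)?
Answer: 7605/4 ≈ 1901.3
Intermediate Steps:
Y = 2
J(w, O) = -5/8 - 5*O/8 (J(w, O) = -5*(1 + O)/(6 + 2) = -5*(1 + O)/8 = -5*(⅛ + O/8) = -5/8 - 5*O/8)
(-41 + J(8, 1))*(-45) = (-41 + (-5/8 - 5/8*1))*(-45) = (-41 + (-5/8 - 5/8))*(-45) = (-41 - 5/4)*(-45) = -169/4*(-45) = 7605/4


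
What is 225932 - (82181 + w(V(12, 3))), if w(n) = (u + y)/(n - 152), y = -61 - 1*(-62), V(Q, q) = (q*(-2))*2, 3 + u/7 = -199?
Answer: 23573751/164 ≈ 1.4374e+5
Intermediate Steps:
u = -1414 (u = -21 + 7*(-199) = -21 - 1393 = -1414)
V(Q, q) = -4*q (V(Q, q) = -2*q*2 = -4*q)
y = 1 (y = -61 + 62 = 1)
w(n) = -1413/(-152 + n) (w(n) = (-1414 + 1)/(n - 152) = -1413/(-152 + n))
225932 - (82181 + w(V(12, 3))) = 225932 - (82181 - 1413/(-152 - 4*3)) = 225932 - (82181 - 1413/(-152 - 12)) = 225932 - (82181 - 1413/(-164)) = 225932 - (82181 - 1413*(-1/164)) = 225932 - (82181 + 1413/164) = 225932 - 1*13479097/164 = 225932 - 13479097/164 = 23573751/164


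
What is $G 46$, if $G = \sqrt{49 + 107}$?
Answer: $92 \sqrt{39} \approx 574.54$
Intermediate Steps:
$G = 2 \sqrt{39}$ ($G = \sqrt{156} = 2 \sqrt{39} \approx 12.49$)
$G 46 = 2 \sqrt{39} \cdot 46 = 92 \sqrt{39}$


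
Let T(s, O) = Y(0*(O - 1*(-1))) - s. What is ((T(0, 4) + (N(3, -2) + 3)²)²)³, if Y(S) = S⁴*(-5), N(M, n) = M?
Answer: 2176782336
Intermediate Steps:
Y(S) = -5*S⁴
T(s, O) = -s (T(s, O) = -5*(0*(O - 1*(-1)))⁴ - s = -5*(0*(O + 1))⁴ - s = -5*(0*(1 + O))⁴ - s = -5*0⁴ - s = -5*0 - s = 0 - s = -s)
((T(0, 4) + (N(3, -2) + 3)²)²)³ = ((-1*0 + (3 + 3)²)²)³ = ((0 + 6²)²)³ = ((0 + 36)²)³ = (36²)³ = 1296³ = 2176782336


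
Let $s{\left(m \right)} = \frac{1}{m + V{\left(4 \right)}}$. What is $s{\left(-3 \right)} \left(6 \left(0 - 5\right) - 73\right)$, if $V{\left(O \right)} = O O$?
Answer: $- \frac{103}{13} \approx -7.9231$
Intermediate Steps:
$V{\left(O \right)} = O^{2}$
$s{\left(m \right)} = \frac{1}{16 + m}$ ($s{\left(m \right)} = \frac{1}{m + 4^{2}} = \frac{1}{m + 16} = \frac{1}{16 + m}$)
$s{\left(-3 \right)} \left(6 \left(0 - 5\right) - 73\right) = \frac{6 \left(0 - 5\right) - 73}{16 - 3} = \frac{6 \left(-5\right) - 73}{13} = \frac{-30 - 73}{13} = \frac{1}{13} \left(-103\right) = - \frac{103}{13}$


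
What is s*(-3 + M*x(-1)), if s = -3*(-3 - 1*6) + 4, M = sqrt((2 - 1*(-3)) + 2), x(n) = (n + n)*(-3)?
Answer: -93 + 186*sqrt(7) ≈ 399.11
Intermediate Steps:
x(n) = -6*n (x(n) = (2*n)*(-3) = -6*n)
M = sqrt(7) (M = sqrt((2 + 3) + 2) = sqrt(5 + 2) = sqrt(7) ≈ 2.6458)
s = 31 (s = -3*(-3 - 6) + 4 = -3*(-9) + 4 = 27 + 4 = 31)
s*(-3 + M*x(-1)) = 31*(-3 + sqrt(7)*(-6*(-1))) = 31*(-3 + sqrt(7)*6) = 31*(-3 + 6*sqrt(7)) = -93 + 186*sqrt(7)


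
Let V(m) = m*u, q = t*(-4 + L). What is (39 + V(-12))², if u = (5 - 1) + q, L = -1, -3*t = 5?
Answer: 11881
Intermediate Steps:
t = -5/3 (t = -⅓*5 = -5/3 ≈ -1.6667)
q = 25/3 (q = -5*(-4 - 1)/3 = -5/3*(-5) = 25/3 ≈ 8.3333)
u = 37/3 (u = (5 - 1) + 25/3 = 4 + 25/3 = 37/3 ≈ 12.333)
V(m) = 37*m/3 (V(m) = m*(37/3) = 37*m/3)
(39 + V(-12))² = (39 + (37/3)*(-12))² = (39 - 148)² = (-109)² = 11881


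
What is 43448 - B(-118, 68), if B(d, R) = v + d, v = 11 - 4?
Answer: 43559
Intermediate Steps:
v = 7
B(d, R) = 7 + d
43448 - B(-118, 68) = 43448 - (7 - 118) = 43448 - 1*(-111) = 43448 + 111 = 43559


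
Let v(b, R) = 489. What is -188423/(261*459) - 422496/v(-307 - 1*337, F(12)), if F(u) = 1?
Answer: -103694759/119799 ≈ -865.57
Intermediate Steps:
-188423/(261*459) - 422496/v(-307 - 1*337, F(12)) = -188423/(261*459) - 422496/489 = -188423/119799 - 422496*1/489 = -188423*1/119799 - 864 = -188423/119799 - 864 = -103694759/119799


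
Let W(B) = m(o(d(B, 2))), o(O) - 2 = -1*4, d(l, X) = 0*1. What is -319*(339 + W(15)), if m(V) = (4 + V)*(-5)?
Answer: -104951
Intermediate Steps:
d(l, X) = 0
o(O) = -2 (o(O) = 2 - 1*4 = 2 - 4 = -2)
m(V) = -20 - 5*V
W(B) = -10 (W(B) = -20 - 5*(-2) = -20 + 10 = -10)
-319*(339 + W(15)) = -319*(339 - 10) = -319*329 = -104951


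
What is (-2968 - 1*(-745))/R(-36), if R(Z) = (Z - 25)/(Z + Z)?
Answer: -160056/61 ≈ -2623.9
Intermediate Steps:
R(Z) = (-25 + Z)/(2*Z) (R(Z) = (-25 + Z)/((2*Z)) = (-25 + Z)*(1/(2*Z)) = (-25 + Z)/(2*Z))
(-2968 - 1*(-745))/R(-36) = (-2968 - 1*(-745))/(((½)*(-25 - 36)/(-36))) = (-2968 + 745)/(((½)*(-1/36)*(-61))) = -2223/61/72 = -2223*72/61 = -160056/61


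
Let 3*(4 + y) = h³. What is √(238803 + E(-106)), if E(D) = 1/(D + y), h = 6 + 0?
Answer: √344831494/38 ≈ 488.67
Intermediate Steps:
h = 6
y = 68 (y = -4 + (⅓)*6³ = -4 + (⅓)*216 = -4 + 72 = 68)
E(D) = 1/(68 + D) (E(D) = 1/(D + 68) = 1/(68 + D))
√(238803 + E(-106)) = √(238803 + 1/(68 - 106)) = √(238803 + 1/(-38)) = √(238803 - 1/38) = √(9074513/38) = √344831494/38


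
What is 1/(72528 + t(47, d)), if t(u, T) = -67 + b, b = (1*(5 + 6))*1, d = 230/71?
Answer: 1/72472 ≈ 1.3798e-5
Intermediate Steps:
d = 230/71 (d = 230*(1/71) = 230/71 ≈ 3.2394)
b = 11 (b = (1*11)*1 = 11*1 = 11)
t(u, T) = -56 (t(u, T) = -67 + 11 = -56)
1/(72528 + t(47, d)) = 1/(72528 - 56) = 1/72472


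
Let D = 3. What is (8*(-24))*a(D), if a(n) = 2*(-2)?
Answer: 768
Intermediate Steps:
a(n) = -4
(8*(-24))*a(D) = (8*(-24))*(-4) = -192*(-4) = 768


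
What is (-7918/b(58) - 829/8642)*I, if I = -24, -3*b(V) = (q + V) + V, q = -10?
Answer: -1231165164/229013 ≈ -5376.0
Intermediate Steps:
b(V) = 10/3 - 2*V/3 (b(V) = -((-10 + V) + V)/3 = -(-10 + 2*V)/3 = 10/3 - 2*V/3)
(-7918/b(58) - 829/8642)*I = (-7918/(10/3 - ⅔*58) - 829/8642)*(-24) = (-7918/(10/3 - 116/3) - 829*1/8642)*(-24) = (-7918/(-106/3) - 829/8642)*(-24) = (-7918*(-3/106) - 829/8642)*(-24) = (11877/53 - 829/8642)*(-24) = (102597097/458026)*(-24) = -1231165164/229013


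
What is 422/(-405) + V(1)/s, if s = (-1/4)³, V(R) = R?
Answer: -26342/405 ≈ -65.042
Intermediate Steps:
s = -1/64 (s = (-1*¼)³ = (-¼)³ = -1/64 ≈ -0.015625)
422/(-405) + V(1)/s = 422/(-405) + 1/(-1/64) = 422*(-1/405) + 1*(-64) = -422/405 - 64 = -26342/405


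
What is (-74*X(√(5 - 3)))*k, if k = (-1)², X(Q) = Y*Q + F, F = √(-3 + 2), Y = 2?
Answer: -148*√2 - 74*I ≈ -209.3 - 74.0*I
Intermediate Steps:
F = I (F = √(-1) = I ≈ 1.0*I)
X(Q) = I + 2*Q (X(Q) = 2*Q + I = I + 2*Q)
k = 1
(-74*X(√(5 - 3)))*k = -74*(I + 2*√(5 - 3))*1 = -74*(I + 2*√2)*1 = (-148*√2 - 74*I)*1 = -148*√2 - 74*I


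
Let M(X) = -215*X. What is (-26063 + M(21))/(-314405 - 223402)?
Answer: 30578/537807 ≈ 0.056857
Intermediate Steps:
(-26063 + M(21))/(-314405 - 223402) = (-26063 - 215*21)/(-314405 - 223402) = (-26063 - 4515)/(-537807) = -30578*(-1/537807) = 30578/537807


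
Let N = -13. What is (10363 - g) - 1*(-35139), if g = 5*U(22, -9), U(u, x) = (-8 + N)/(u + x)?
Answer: 591631/13 ≈ 45510.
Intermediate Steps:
U(u, x) = -21/(u + x) (U(u, x) = (-8 - 13)/(u + x) = -21/(u + x))
g = -105/13 (g = 5*(-21/(22 - 9)) = 5*(-21/13) = -105/13 ≈ -8.0769)
(10363 - g) - 1*(-35139) = (10363 - 1*(-105/13)) - 1*(-35139) = (10363 + 105/13) + 35139 = 134824/13 + 35139 = 591631/13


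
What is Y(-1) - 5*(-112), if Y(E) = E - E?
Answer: 560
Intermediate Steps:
Y(E) = 0
Y(-1) - 5*(-112) = 0 - 5*(-112) = 0 - 1*(-560) = 0 + 560 = 560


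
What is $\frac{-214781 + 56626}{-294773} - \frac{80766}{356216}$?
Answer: $\frac{2323550383}{7500204212} \approx 0.3098$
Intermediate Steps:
$\frac{-214781 + 56626}{-294773} - \frac{80766}{356216} = \left(-158155\right) \left(- \frac{1}{294773}\right) - \frac{5769}{25444} = \frac{158155}{294773} - \frac{5769}{25444} = \frac{2323550383}{7500204212}$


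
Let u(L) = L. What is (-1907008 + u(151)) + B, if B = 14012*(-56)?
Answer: -2691529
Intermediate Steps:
B = -784672
(-1907008 + u(151)) + B = (-1907008 + 151) - 784672 = -1906857 - 784672 = -2691529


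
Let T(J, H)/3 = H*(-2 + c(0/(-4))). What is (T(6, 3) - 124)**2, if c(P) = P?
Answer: 20164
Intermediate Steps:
T(J, H) = -6*H (T(J, H) = 3*(H*(-2 + 0/(-4))) = 3*(H*(-2 + 0*(-1/4))) = 3*(H*(-2 + 0)) = 3*(H*(-2)) = 3*(-2*H) = -6*H)
(T(6, 3) - 124)**2 = (-6*3 - 124)**2 = (-18 - 124)**2 = (-142)**2 = 20164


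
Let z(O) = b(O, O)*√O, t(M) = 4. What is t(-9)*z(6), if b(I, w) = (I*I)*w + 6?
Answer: 888*√6 ≈ 2175.1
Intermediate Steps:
b(I, w) = 6 + w*I² (b(I, w) = I²*w + 6 = w*I² + 6 = 6 + w*I²)
z(O) = √O*(6 + O³) (z(O) = (6 + O*O²)*√O = (6 + O³)*√O = √O*(6 + O³))
t(-9)*z(6) = 4*(√6*(6 + 6³)) = 4*(√6*(6 + 216)) = 4*(√6*222) = 4*(222*√6) = 888*√6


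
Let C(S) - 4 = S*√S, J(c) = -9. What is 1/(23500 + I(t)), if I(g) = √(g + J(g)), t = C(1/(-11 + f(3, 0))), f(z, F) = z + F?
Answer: 8/(188000 + √2*√(-160 - I*√2)) ≈ 4.2553e-5 + 4.049e-9*I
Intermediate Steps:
f(z, F) = F + z
C(S) = 4 + S^(3/2) (C(S) = 4 + S*√S = 4 + S^(3/2))
t = 4 - I*√2/32 (t = 4 + (1/(-11 + (0 + 3)))^(3/2) = 4 + (1/(-11 + 3))^(3/2) = 4 + (1/(-8))^(3/2) = 4 + (-⅛)^(3/2) = 4 - I*√2/32 ≈ 4.0 - 0.044194*I)
I(g) = √(-9 + g) (I(g) = √(g - 9) = √(-9 + g))
1/(23500 + I(t)) = 1/(23500 + √(-9 + (4 - I*√2/32))) = 1/(23500 + √(-5 - I*√2/32))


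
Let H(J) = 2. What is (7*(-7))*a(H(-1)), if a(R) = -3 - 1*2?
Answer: 245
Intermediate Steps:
a(R) = -5 (a(R) = -3 - 2 = -5)
(7*(-7))*a(H(-1)) = (7*(-7))*(-5) = -49*(-5) = 245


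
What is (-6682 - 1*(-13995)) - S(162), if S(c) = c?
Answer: 7151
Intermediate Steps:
(-6682 - 1*(-13995)) - S(162) = (-6682 - 1*(-13995)) - 1*162 = (-6682 + 13995) - 162 = 7313 - 162 = 7151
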